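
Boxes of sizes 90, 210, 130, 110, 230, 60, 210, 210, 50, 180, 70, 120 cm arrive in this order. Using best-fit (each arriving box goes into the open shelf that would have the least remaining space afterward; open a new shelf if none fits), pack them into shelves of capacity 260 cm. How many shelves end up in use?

8

  90 → shelf 1 (new)  [load 90/260]
  210 → shelf 2 (new)  [load 210/260]
  130 → shelf 1  [load 220/260]
  110 → shelf 3 (new)  [load 110/260]
  230 → shelf 4 (new)  [load 230/260]
  60 → shelf 3  [load 170/260]
  210 → shelf 5 (new)  [load 210/260]
  210 → shelf 6 (new)  [load 210/260]
  50 → shelf 2  [load 260/260]
  180 → shelf 7 (new)  [load 180/260]
  70 → shelf 7  [load 250/260]
  120 → shelf 8 (new)  [load 120/260]
8 shelves opened.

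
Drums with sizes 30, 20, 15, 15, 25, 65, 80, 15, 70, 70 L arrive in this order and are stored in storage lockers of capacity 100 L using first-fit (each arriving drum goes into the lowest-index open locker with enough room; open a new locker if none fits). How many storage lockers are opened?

  30 → locker 1 (new)  [load 30/100]
  20 → locker 1  [load 50/100]
  15 → locker 1  [load 65/100]
  15 → locker 1  [load 80/100]
  25 → locker 2 (new)  [load 25/100]
  65 → locker 2  [load 90/100]
  80 → locker 3 (new)  [load 80/100]
  15 → locker 1  [load 95/100]
  70 → locker 4 (new)  [load 70/100]
  70 → locker 5 (new)  [load 70/100]
5 storage lockers opened.

5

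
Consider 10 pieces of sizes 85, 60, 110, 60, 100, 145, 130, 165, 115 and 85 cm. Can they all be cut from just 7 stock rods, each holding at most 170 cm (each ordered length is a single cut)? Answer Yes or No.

Yes

A valid assignment using 7 stock rods:
  stock rod 1: 165 = 165
  stock rod 2: 145 = 145
  stock rod 3: 130 = 130
  stock rod 4: 115 = 115
  stock rod 5: 110 + 60 = 170
  stock rod 6: 100 + 60 = 160
  stock rod 7: 85 + 85 = 170
Every load is within 170 cm, so 7 stock rods suffice.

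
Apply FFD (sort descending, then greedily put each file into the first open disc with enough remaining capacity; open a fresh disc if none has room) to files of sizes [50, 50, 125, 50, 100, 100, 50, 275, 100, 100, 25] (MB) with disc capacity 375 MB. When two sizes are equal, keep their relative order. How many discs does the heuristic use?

Sorted descending: 275, 125, 100, 100, 100, 100, 50, 50, 50, 50, 25.
  275 → disc 1 (new)  [load 275/375]
  125 → disc 2 (new)  [load 125/375]
  100 → disc 1  [load 375/375]
  100 → disc 2  [load 225/375]
  100 → disc 2  [load 325/375]
  100 → disc 3 (new)  [load 100/375]
  50 → disc 2  [load 375/375]
  50 → disc 3  [load 150/375]
  50 → disc 3  [load 200/375]
  50 → disc 3  [load 250/375]
  25 → disc 3  [load 275/375]
3 discs opened.

3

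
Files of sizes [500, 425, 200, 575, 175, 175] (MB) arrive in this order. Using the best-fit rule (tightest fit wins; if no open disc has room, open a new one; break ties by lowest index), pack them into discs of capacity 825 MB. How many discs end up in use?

  500 → disc 1 (new)  [load 500/825]
  425 → disc 2 (new)  [load 425/825]
  200 → disc 1  [load 700/825]
  575 → disc 3 (new)  [load 575/825]
  175 → disc 3  [load 750/825]
  175 → disc 2  [load 600/825]
3 discs opened.

3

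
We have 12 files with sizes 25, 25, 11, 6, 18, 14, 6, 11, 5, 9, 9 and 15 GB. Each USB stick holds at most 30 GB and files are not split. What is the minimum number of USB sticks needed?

6

Total = 25 + 25 + 18 + 15 + 14 + 11 + 11 + 9 + 9 + 6 + 6 + 5 = 154 GB.
Lower bound: ⌈154/30⌉ = 6 USB sticks.
A packing using 6 USB sticks:
  USB stick 1: 25 + 5 = 30
  USB stick 2: 25 = 25
  USB stick 3: 18 + 11 = 29
  USB stick 4: 15 + 14 = 29
  USB stick 5: 11 + 9 + 9 = 29
  USB stick 6: 6 + 6 = 12
This matches the lower bound, so 6 is optimal.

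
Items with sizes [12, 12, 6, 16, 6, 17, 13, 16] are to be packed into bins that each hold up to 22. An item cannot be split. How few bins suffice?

Total = 17 + 16 + 16 + 13 + 12 + 12 + 6 + 6 = 98.
Lower bound: ⌈98/22⌉ = 5 bins.
Also, 6 items each exceed 11, and no two of those can share a bin, so at least 6 bins are needed.
A packing using 6 bins:
  bin 1: 17 = 17
  bin 2: 16 + 6 = 22
  bin 3: 16 + 6 = 22
  bin 4: 13 = 13
  bin 5: 12 = 12
  bin 6: 12 = 12
This matches the lower bound, so 6 is optimal.

6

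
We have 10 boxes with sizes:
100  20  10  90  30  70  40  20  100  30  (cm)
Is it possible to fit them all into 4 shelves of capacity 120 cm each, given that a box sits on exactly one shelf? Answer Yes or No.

No

Total = 510 cm; ⌈510/120⌉ = 5.
At least 5 shelves are required, but only 4 are allowed.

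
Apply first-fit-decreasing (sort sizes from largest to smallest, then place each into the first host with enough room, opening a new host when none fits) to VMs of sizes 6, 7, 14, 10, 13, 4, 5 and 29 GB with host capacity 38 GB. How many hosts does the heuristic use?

Sorted descending: 29, 14, 13, 10, 7, 6, 5, 4.
  29 → host 1 (new)  [load 29/38]
  14 → host 2 (new)  [load 14/38]
  13 → host 2  [load 27/38]
  10 → host 2  [load 37/38]
  7 → host 1  [load 36/38]
  6 → host 3 (new)  [load 6/38]
  5 → host 3  [load 11/38]
  4 → host 3  [load 15/38]
3 hosts opened.

3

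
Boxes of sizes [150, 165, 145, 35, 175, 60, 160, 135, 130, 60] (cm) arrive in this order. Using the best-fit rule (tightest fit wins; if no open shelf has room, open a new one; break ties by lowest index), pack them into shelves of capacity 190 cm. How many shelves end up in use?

8

  150 → shelf 1 (new)  [load 150/190]
  165 → shelf 2 (new)  [load 165/190]
  145 → shelf 3 (new)  [load 145/190]
  35 → shelf 1  [load 185/190]
  175 → shelf 4 (new)  [load 175/190]
  60 → shelf 5 (new)  [load 60/190]
  160 → shelf 6 (new)  [load 160/190]
  135 → shelf 7 (new)  [load 135/190]
  130 → shelf 5  [load 190/190]
  60 → shelf 8 (new)  [load 60/190]
8 shelves opened.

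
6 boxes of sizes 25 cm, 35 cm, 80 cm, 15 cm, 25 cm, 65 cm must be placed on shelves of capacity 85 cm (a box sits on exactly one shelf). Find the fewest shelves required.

3

Total = 80 + 65 + 35 + 25 + 25 + 15 = 245 cm.
Lower bound: ⌈245/85⌉ = 3 shelves.
A packing using 3 shelves:
  shelf 1: 80 = 80
  shelf 2: 65 + 15 = 80
  shelf 3: 35 + 25 + 25 = 85
This matches the lower bound, so 3 is optimal.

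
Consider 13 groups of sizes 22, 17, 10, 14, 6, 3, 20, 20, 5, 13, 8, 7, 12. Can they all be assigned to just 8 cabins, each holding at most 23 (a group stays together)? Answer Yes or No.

Yes

A valid assignment using 8 cabins:
  cabin 1: 22 = 22
  cabin 2: 20 + 3 = 23
  cabin 3: 20 = 20
  cabin 4: 17 + 6 = 23
  cabin 5: 14 + 8 = 22
  cabin 6: 13 + 10 = 23
  cabin 7: 12 + 7 = 19
  cabin 8: 5 = 5
Every load is within 23, so 8 cabins suffice.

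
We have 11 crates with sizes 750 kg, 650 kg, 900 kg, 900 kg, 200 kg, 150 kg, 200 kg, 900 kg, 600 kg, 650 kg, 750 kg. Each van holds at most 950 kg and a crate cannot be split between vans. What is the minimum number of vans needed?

8

Total = 900 + 900 + 900 + 750 + 750 + 650 + 650 + 600 + 200 + 200 + 150 = 6650 kg.
Lower bound: ⌈6650/950⌉ = 7 vans.
Also, 8 crates each exceed 475 kg, and no two of those can share a van, so at least 8 vans are needed.
A packing using 8 vans:
  van 1: 900 = 900
  van 2: 900 = 900
  van 3: 900 = 900
  van 4: 750 + 200 = 950
  van 5: 750 + 200 = 950
  van 6: 650 + 150 = 800
  van 7: 650 = 650
  van 8: 600 = 600
This matches the lower bound, so 8 is optimal.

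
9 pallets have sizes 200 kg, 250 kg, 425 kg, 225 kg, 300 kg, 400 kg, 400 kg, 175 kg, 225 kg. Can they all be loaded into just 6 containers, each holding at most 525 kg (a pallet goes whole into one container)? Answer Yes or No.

A valid assignment using 6 containers:
  container 1: 425 = 425
  container 2: 400 = 400
  container 3: 400 = 400
  container 4: 300 + 225 = 525
  container 5: 250 + 225 = 475
  container 6: 200 + 175 = 375
Every load is within 525 kg, so 6 containers suffice.

Yes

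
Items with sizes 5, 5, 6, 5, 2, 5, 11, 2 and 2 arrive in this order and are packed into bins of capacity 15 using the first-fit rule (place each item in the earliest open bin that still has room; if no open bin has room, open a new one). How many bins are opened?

  5 → bin 1 (new)  [load 5/15]
  5 → bin 1  [load 10/15]
  6 → bin 2 (new)  [load 6/15]
  5 → bin 1  [load 15/15]
  2 → bin 2  [load 8/15]
  5 → bin 2  [load 13/15]
  11 → bin 3 (new)  [load 11/15]
  2 → bin 2  [load 15/15]
  2 → bin 3  [load 13/15]
3 bins opened.

3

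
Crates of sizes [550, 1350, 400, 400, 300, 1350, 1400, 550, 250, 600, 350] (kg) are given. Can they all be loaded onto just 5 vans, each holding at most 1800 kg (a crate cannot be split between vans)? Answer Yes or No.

A valid assignment using 5 vans:
  van 1: 1400 + 400 = 1800
  van 2: 1350 + 400 = 1750
  van 3: 1350 + 350 = 1700
  van 4: 600 + 550 + 550 = 1700
  van 5: 300 + 250 = 550
Every load is within 1800 kg, so 5 vans suffice.

Yes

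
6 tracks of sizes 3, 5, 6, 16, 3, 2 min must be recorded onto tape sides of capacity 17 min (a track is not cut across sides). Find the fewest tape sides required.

Total = 16 + 6 + 5 + 3 + 3 + 2 = 35 min.
Lower bound: ⌈35/17⌉ = 3 tape sides.
A packing using 3 tape sides:
  side 1: 16 = 16
  side 2: 6 + 5 + 3 + 3 = 17
  side 3: 2 = 2
This matches the lower bound, so 3 is optimal.

3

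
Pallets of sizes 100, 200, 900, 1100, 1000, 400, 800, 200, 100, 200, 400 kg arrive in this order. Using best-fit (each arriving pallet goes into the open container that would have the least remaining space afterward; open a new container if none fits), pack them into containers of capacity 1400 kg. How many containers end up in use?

  100 → container 1 (new)  [load 100/1400]
  200 → container 1  [load 300/1400]
  900 → container 1  [load 1200/1400]
  1100 → container 2 (new)  [load 1100/1400]
  1000 → container 3 (new)  [load 1000/1400]
  400 → container 3  [load 1400/1400]
  800 → container 4 (new)  [load 800/1400]
  200 → container 1  [load 1400/1400]
  100 → container 2  [load 1200/1400]
  200 → container 2  [load 1400/1400]
  400 → container 4  [load 1200/1400]
4 containers opened.

4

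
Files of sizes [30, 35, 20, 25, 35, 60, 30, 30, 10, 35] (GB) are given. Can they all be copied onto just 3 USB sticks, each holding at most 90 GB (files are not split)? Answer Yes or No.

No

Total = 310 GB; ⌈310/90⌉ = 4.
At least 4 USB sticks are required, but only 3 are allowed.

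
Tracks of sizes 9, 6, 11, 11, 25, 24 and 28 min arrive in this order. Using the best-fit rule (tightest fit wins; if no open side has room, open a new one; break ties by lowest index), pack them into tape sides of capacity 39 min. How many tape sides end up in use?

  9 → side 1 (new)  [load 9/39]
  6 → side 1  [load 15/39]
  11 → side 1  [load 26/39]
  11 → side 1  [load 37/39]
  25 → side 2 (new)  [load 25/39]
  24 → side 3 (new)  [load 24/39]
  28 → side 4 (new)  [load 28/39]
4 tape sides opened.

4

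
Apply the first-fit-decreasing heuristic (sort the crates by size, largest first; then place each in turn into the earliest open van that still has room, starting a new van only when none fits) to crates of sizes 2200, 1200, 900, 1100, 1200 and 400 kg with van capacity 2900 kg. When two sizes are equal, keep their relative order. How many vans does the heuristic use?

3

Sorted descending: 2200, 1200, 1200, 1100, 900, 400.
  2200 → van 1 (new)  [load 2200/2900]
  1200 → van 2 (new)  [load 1200/2900]
  1200 → van 2  [load 2400/2900]
  1100 → van 3 (new)  [load 1100/2900]
  900 → van 3  [load 2000/2900]
  400 → van 1  [load 2600/2900]
3 vans opened.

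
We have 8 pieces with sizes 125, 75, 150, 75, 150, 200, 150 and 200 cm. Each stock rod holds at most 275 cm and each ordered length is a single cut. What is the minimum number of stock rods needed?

5

Total = 200 + 200 + 150 + 150 + 150 + 125 + 75 + 75 = 1125 cm.
Lower bound: ⌈1125/275⌉ = 5 stock rods.
A packing using 5 stock rods:
  stock rod 1: 200 + 75 = 275
  stock rod 2: 200 + 75 = 275
  stock rod 3: 150 + 125 = 275
  stock rod 4: 150 = 150
  stock rod 5: 150 = 150
This matches the lower bound, so 5 is optimal.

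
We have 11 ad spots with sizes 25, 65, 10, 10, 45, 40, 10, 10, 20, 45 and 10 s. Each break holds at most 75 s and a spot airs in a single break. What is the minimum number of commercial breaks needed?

Total = 65 + 45 + 45 + 40 + 25 + 20 + 10 + 10 + 10 + 10 + 10 = 290 s.
Lower bound: ⌈290/75⌉ = 4 commercial breaks.
A packing using 4 commercial breaks:
  break 1: 65 + 10 = 75
  break 2: 45 + 25 = 70
  break 3: 45 + 20 + 10 = 75
  break 4: 40 + 10 + 10 + 10 = 70
This matches the lower bound, so 4 is optimal.

4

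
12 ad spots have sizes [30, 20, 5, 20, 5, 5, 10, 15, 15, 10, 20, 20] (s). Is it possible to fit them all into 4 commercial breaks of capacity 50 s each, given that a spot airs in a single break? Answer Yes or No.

Yes

A valid assignment using 4 commercial breaks:
  break 1: 30 + 20 = 50
  break 2: 20 + 20 + 10 = 50
  break 3: 20 + 15 + 15 = 50
  break 4: 10 + 5 + 5 + 5 = 25
Every load is within 50 s, so 4 commercial breaks suffice.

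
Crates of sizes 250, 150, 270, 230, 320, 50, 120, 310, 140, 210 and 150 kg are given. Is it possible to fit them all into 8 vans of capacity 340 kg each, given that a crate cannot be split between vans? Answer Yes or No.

A valid assignment using 8 vans:
  van 1: 320 = 320
  van 2: 310 = 310
  van 3: 270 + 50 = 320
  van 4: 250 = 250
  van 5: 230 = 230
  van 6: 210 + 120 = 330
  van 7: 150 + 150 = 300
  van 8: 140 = 140
Every load is within 340 kg, so 8 vans suffice.

Yes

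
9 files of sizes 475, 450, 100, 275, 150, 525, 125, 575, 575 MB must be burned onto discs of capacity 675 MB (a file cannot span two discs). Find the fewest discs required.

6

Total = 575 + 575 + 525 + 475 + 450 + 275 + 150 + 125 + 100 = 3250 MB.
Lower bound: ⌈3250/675⌉ = 5 discs.
A packing using 6 discs:
  disc 1: 575 + 100 = 675
  disc 2: 575 = 575
  disc 3: 525 + 150 = 675
  disc 4: 475 + 125 = 600
  disc 5: 450 = 450
  disc 6: 275 = 275
No arrangement into 5 discs stays within capacity, so 6 is optimal.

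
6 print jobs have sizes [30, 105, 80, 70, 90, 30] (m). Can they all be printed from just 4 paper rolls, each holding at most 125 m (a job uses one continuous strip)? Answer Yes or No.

A valid assignment using 4 paper rolls:
  roll 1: 105 = 105
  roll 2: 90 + 30 = 120
  roll 3: 80 + 30 = 110
  roll 4: 70 = 70
Every load is within 125 m, so 4 paper rolls suffice.

Yes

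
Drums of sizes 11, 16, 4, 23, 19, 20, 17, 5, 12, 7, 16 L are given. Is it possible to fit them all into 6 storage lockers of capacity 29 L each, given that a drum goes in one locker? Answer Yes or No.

A valid assignment using 6 storage lockers:
  locker 1: 23 + 5 = 28
  locker 2: 20 + 7 = 27
  locker 3: 19 + 4 = 23
  locker 4: 17 + 12 = 29
  locker 5: 16 + 11 = 27
  locker 6: 16 = 16
Every load is within 29 L, so 6 storage lockers suffice.

Yes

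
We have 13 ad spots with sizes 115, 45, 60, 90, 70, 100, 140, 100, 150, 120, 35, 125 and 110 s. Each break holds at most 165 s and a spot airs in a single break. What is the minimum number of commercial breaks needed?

9

Total = 150 + 140 + 125 + 120 + 115 + 110 + 100 + 100 + 90 + 70 + 60 + 45 + 35 = 1260 s.
Lower bound: ⌈1260/165⌉ = 8 commercial breaks.
Also, 9 ad spots each exceed 165/2 s, and no two of those can share a break, so at least 9 commercial breaks are needed.
A packing using 9 commercial breaks:
  break 1: 150 = 150
  break 2: 140 = 140
  break 3: 125 + 35 = 160
  break 4: 120 + 45 = 165
  break 5: 115 = 115
  break 6: 110 = 110
  break 7: 100 + 60 = 160
  break 8: 100 = 100
  break 9: 90 + 70 = 160
This matches the lower bound, so 9 is optimal.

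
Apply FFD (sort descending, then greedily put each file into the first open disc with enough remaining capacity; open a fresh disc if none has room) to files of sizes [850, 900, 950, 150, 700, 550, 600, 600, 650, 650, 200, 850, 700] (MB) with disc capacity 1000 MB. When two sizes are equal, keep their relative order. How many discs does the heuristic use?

11

Sorted descending: 950, 900, 850, 850, 700, 700, 650, 650, 600, 600, 550, 200, 150.
  950 → disc 1 (new)  [load 950/1000]
  900 → disc 2 (new)  [load 900/1000]
  850 → disc 3 (new)  [load 850/1000]
  850 → disc 4 (new)  [load 850/1000]
  700 → disc 5 (new)  [load 700/1000]
  700 → disc 6 (new)  [load 700/1000]
  650 → disc 7 (new)  [load 650/1000]
  650 → disc 8 (new)  [load 650/1000]
  600 → disc 9 (new)  [load 600/1000]
  600 → disc 10 (new)  [load 600/1000]
  550 → disc 11 (new)  [load 550/1000]
  200 → disc 5  [load 900/1000]
  150 → disc 3  [load 1000/1000]
11 discs opened.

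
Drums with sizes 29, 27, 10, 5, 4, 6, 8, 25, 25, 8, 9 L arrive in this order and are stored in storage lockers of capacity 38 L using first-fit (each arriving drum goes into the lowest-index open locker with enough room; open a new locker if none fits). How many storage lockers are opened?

  29 → locker 1 (new)  [load 29/38]
  27 → locker 2 (new)  [load 27/38]
  10 → locker 2  [load 37/38]
  5 → locker 1  [load 34/38]
  4 → locker 1  [load 38/38]
  6 → locker 3 (new)  [load 6/38]
  8 → locker 3  [load 14/38]
  25 → locker 4 (new)  [load 25/38]
  25 → locker 5 (new)  [load 25/38]
  8 → locker 3  [load 22/38]
  9 → locker 3  [load 31/38]
5 storage lockers opened.

5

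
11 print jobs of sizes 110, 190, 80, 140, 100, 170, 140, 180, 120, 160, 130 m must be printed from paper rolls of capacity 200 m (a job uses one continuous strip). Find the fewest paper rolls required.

10

Total = 190 + 180 + 170 + 160 + 140 + 140 + 130 + 120 + 110 + 100 + 80 = 1520 m.
Lower bound: ⌈1520/200⌉ = 8 paper rolls.
Also, 9 print jobs each exceed 100 m, and no two of those can share a roll, so at least 9 paper rolls are needed.
A packing using 10 paper rolls:
  roll 1: 190 = 190
  roll 2: 180 = 180
  roll 3: 170 = 170
  roll 4: 160 = 160
  roll 5: 140 = 140
  roll 6: 140 = 140
  roll 7: 130 = 130
  roll 8: 120 + 80 = 200
  roll 9: 110 = 110
  roll 10: 100 = 100
No arrangement into 9 paper rolls stays within capacity, so 10 is optimal.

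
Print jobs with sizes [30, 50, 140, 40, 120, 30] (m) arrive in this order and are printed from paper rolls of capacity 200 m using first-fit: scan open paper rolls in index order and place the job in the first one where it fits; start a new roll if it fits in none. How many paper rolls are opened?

3

  30 → roll 1 (new)  [load 30/200]
  50 → roll 1  [load 80/200]
  140 → roll 2 (new)  [load 140/200]
  40 → roll 1  [load 120/200]
  120 → roll 3 (new)  [load 120/200]
  30 → roll 1  [load 150/200]
3 paper rolls opened.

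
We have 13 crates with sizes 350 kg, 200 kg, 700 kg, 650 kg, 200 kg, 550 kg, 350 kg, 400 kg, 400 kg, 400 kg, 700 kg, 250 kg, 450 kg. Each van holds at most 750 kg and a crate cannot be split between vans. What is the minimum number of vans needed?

8

Total = 700 + 700 + 650 + 550 + 450 + 400 + 400 + 400 + 350 + 350 + 250 + 200 + 200 = 5600 kg.
Lower bound: ⌈5600/750⌉ = 8 vans.
A packing using 8 vans:
  van 1: 700 = 700
  van 2: 700 = 700
  van 3: 650 = 650
  van 4: 550 + 200 = 750
  van 5: 450 + 250 = 700
  van 6: 400 + 350 = 750
  van 7: 400 + 350 = 750
  van 8: 400 + 200 = 600
This matches the lower bound, so 8 is optimal.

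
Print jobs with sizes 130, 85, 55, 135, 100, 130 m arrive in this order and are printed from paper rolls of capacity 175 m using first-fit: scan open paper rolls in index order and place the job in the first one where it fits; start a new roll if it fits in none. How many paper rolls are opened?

  130 → roll 1 (new)  [load 130/175]
  85 → roll 2 (new)  [load 85/175]
  55 → roll 2  [load 140/175]
  135 → roll 3 (new)  [load 135/175]
  100 → roll 4 (new)  [load 100/175]
  130 → roll 5 (new)  [load 130/175]
5 paper rolls opened.

5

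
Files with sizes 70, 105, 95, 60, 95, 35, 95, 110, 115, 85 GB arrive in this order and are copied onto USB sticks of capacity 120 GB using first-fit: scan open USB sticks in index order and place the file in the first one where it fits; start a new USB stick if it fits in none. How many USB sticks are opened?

  70 → USB stick 1 (new)  [load 70/120]
  105 → USB stick 2 (new)  [load 105/120]
  95 → USB stick 3 (new)  [load 95/120]
  60 → USB stick 4 (new)  [load 60/120]
  95 → USB stick 5 (new)  [load 95/120]
  35 → USB stick 1  [load 105/120]
  95 → USB stick 6 (new)  [load 95/120]
  110 → USB stick 7 (new)  [load 110/120]
  115 → USB stick 8 (new)  [load 115/120]
  85 → USB stick 9 (new)  [load 85/120]
9 USB sticks opened.

9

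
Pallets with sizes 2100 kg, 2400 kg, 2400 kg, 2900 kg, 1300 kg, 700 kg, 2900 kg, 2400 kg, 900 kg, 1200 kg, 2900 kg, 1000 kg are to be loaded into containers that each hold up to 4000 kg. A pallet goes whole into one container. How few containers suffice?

7

Total = 2900 + 2900 + 2900 + 2400 + 2400 + 2400 + 2100 + 1300 + 1200 + 1000 + 900 + 700 = 23100 kg.
Lower bound: ⌈23100/4000⌉ = 6 containers.
Also, 7 pallets each exceed 2000 kg, and no two of those can share a container, so at least 7 containers are needed.
A packing using 7 containers:
  container 1: 2900 + 1000 = 3900
  container 2: 2900 + 900 = 3800
  container 3: 2900 + 700 = 3600
  container 4: 2400 + 1300 = 3700
  container 5: 2400 + 1200 = 3600
  container 6: 2400 = 2400
  container 7: 2100 = 2100
This matches the lower bound, so 7 is optimal.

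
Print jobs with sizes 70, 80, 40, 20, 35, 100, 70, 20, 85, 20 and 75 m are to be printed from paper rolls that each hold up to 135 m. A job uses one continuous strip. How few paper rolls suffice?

6

Total = 100 + 85 + 80 + 75 + 70 + 70 + 40 + 35 + 20 + 20 + 20 = 615 m.
Lower bound: ⌈615/135⌉ = 5 paper rolls.
Also, 6 print jobs each exceed 135/2 m, and no two of those can share a roll, so at least 6 paper rolls are needed.
A packing using 6 paper rolls:
  roll 1: 100 + 35 = 135
  roll 2: 85 + 40 = 125
  roll 3: 80 + 20 + 20 = 120
  roll 4: 75 + 20 = 95
  roll 5: 70 = 70
  roll 6: 70 = 70
This matches the lower bound, so 6 is optimal.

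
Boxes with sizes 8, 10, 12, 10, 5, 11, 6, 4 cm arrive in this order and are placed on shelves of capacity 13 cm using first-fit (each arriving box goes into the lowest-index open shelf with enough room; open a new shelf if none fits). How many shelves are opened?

  8 → shelf 1 (new)  [load 8/13]
  10 → shelf 2 (new)  [load 10/13]
  12 → shelf 3 (new)  [load 12/13]
  10 → shelf 4 (new)  [load 10/13]
  5 → shelf 1  [load 13/13]
  11 → shelf 5 (new)  [load 11/13]
  6 → shelf 6 (new)  [load 6/13]
  4 → shelf 6  [load 10/13]
6 shelves opened.

6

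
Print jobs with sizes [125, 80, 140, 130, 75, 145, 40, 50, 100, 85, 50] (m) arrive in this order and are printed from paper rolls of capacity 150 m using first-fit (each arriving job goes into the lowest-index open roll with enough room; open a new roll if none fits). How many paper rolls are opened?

8

  125 → roll 1 (new)  [load 125/150]
  80 → roll 2 (new)  [load 80/150]
  140 → roll 3 (new)  [load 140/150]
  130 → roll 4 (new)  [load 130/150]
  75 → roll 5 (new)  [load 75/150]
  145 → roll 6 (new)  [load 145/150]
  40 → roll 2  [load 120/150]
  50 → roll 5  [load 125/150]
  100 → roll 7 (new)  [load 100/150]
  85 → roll 8 (new)  [load 85/150]
  50 → roll 7  [load 150/150]
8 paper rolls opened.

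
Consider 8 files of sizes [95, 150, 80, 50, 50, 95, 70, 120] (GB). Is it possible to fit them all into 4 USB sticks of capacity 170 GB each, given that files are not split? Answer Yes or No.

Total = 710 GB; ⌈710/170⌉ = 5.
At least 5 USB sticks are required, but only 4 are allowed.

No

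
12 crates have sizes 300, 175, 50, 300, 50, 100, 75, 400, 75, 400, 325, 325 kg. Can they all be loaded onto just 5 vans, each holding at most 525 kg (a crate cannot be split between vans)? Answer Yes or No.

Total = 2575 kg; ⌈2575/525⌉ = 5.
6 crates each exceed half the capacity and cannot share a van, forcing at least 6 vans.
At least 6 vans are required, but only 5 are allowed.

No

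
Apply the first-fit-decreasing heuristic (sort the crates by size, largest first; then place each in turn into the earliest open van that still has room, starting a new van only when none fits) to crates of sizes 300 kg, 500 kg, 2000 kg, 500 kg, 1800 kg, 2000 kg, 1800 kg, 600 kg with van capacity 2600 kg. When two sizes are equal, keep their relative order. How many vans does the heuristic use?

4

Sorted descending: 2000, 2000, 1800, 1800, 600, 500, 500, 300.
  2000 → van 1 (new)  [load 2000/2600]
  2000 → van 2 (new)  [load 2000/2600]
  1800 → van 3 (new)  [load 1800/2600]
  1800 → van 4 (new)  [load 1800/2600]
  600 → van 1  [load 2600/2600]
  500 → van 2  [load 2500/2600]
  500 → van 3  [load 2300/2600]
  300 → van 3  [load 2600/2600]
4 vans opened.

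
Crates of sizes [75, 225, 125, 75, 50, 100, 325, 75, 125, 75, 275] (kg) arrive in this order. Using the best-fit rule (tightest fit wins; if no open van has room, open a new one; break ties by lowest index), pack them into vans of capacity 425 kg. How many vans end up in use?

4

  75 → van 1 (new)  [load 75/425]
  225 → van 1  [load 300/425]
  125 → van 1  [load 425/425]
  75 → van 2 (new)  [load 75/425]
  50 → van 2  [load 125/425]
  100 → van 2  [load 225/425]
  325 → van 3 (new)  [load 325/425]
  75 → van 3  [load 400/425]
  125 → van 2  [load 350/425]
  75 → van 2  [load 425/425]
  275 → van 4 (new)  [load 275/425]
4 vans opened.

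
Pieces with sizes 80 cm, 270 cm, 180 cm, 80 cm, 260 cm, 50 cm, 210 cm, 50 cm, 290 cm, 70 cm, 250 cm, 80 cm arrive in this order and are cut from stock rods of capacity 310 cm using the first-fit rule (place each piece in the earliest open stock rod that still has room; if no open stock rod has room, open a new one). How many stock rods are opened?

7

  80 → stock rod 1 (new)  [load 80/310]
  270 → stock rod 2 (new)  [load 270/310]
  180 → stock rod 1  [load 260/310]
  80 → stock rod 3 (new)  [load 80/310]
  260 → stock rod 4 (new)  [load 260/310]
  50 → stock rod 1  [load 310/310]
  210 → stock rod 3  [load 290/310]
  50 → stock rod 4  [load 310/310]
  290 → stock rod 5 (new)  [load 290/310]
  70 → stock rod 6 (new)  [load 70/310]
  250 → stock rod 7 (new)  [load 250/310]
  80 → stock rod 6  [load 150/310]
7 stock rods opened.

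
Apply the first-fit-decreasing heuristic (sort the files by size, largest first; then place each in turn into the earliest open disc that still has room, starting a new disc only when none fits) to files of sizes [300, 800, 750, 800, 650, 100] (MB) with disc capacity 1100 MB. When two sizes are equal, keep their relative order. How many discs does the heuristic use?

Sorted descending: 800, 800, 750, 650, 300, 100.
  800 → disc 1 (new)  [load 800/1100]
  800 → disc 2 (new)  [load 800/1100]
  750 → disc 3 (new)  [load 750/1100]
  650 → disc 4 (new)  [load 650/1100]
  300 → disc 1  [load 1100/1100]
  100 → disc 2  [load 900/1100]
4 discs opened.

4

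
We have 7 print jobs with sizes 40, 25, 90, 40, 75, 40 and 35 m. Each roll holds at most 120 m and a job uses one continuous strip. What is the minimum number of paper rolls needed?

Total = 90 + 75 + 40 + 40 + 40 + 35 + 25 = 345 m.
Lower bound: ⌈345/120⌉ = 3 paper rolls.
A packing using 3 paper rolls:
  roll 1: 90 + 25 = 115
  roll 2: 75 + 40 = 115
  roll 3: 40 + 40 + 35 = 115
This matches the lower bound, so 3 is optimal.

3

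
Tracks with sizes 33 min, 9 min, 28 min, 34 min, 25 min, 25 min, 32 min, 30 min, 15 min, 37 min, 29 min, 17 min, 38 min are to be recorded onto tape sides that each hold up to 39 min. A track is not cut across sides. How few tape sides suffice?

Total = 38 + 37 + 34 + 33 + 32 + 30 + 29 + 28 + 25 + 25 + 17 + 15 + 9 = 352 min.
Lower bound: ⌈352/39⌉ = 10 tape sides.
A packing using 11 tape sides:
  side 1: 38 = 38
  side 2: 37 = 37
  side 3: 34 = 34
  side 4: 33 = 33
  side 5: 32 = 32
  side 6: 30 + 9 = 39
  side 7: 29 = 29
  side 8: 28 = 28
  side 9: 25 = 25
  side 10: 25 = 25
  side 11: 17 + 15 = 32
No arrangement into 10 tape sides stays within capacity, so 11 is optimal.

11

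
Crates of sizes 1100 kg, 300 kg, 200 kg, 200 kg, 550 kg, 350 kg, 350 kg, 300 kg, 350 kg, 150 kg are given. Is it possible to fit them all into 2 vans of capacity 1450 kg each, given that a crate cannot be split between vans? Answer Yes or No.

Total = 3850 kg; ⌈3850/1450⌉ = 3.
At least 3 vans are required, but only 2 are allowed.

No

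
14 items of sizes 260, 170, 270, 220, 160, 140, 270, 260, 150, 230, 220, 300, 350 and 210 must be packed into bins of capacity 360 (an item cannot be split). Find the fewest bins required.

11

Total = 350 + 300 + 270 + 270 + 260 + 260 + 230 + 220 + 220 + 210 + 170 + 160 + 150 + 140 = 3210.
Lower bound: ⌈3210/360⌉ = 9 bins.
Also, 10 items each exceed 180, and no two of those can share a bin, so at least 10 bins are needed.
A packing using 11 bins:
  bin 1: 350 = 350
  bin 2: 300 = 300
  bin 3: 270 = 270
  bin 4: 270 = 270
  bin 5: 260 = 260
  bin 6: 260 = 260
  bin 7: 230 = 230
  bin 8: 220 + 140 = 360
  bin 9: 220 = 220
  bin 10: 210 + 150 = 360
  bin 11: 170 + 160 = 330
No arrangement into 10 bins stays within capacity, so 11 is optimal.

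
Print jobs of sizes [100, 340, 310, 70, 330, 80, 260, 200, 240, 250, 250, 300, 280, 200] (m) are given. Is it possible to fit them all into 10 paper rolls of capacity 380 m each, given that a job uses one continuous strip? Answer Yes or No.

Total = 3210 m; ⌈3210/380⌉ = 9.
11 print jobs each exceed half the capacity and cannot share a roll, forcing at least 11 paper rolls.
At least 11 paper rolls are required, but only 10 are allowed.

No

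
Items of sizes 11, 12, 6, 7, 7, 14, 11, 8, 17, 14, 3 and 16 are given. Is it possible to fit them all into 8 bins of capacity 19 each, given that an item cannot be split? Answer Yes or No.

Yes

A valid assignment using 8 bins:
  bin 1: 17 = 17
  bin 2: 16 + 3 = 19
  bin 3: 14 = 14
  bin 4: 14 = 14
  bin 5: 12 + 7 = 19
  bin 6: 11 + 8 = 19
  bin 7: 11 + 7 = 18
  bin 8: 6 = 6
Every load is within 19, so 8 bins suffice.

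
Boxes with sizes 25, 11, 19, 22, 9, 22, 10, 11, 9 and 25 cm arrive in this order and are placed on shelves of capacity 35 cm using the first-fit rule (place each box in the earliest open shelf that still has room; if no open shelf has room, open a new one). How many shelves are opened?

  25 → shelf 1 (new)  [load 25/35]
  11 → shelf 2 (new)  [load 11/35]
  19 → shelf 2  [load 30/35]
  22 → shelf 3 (new)  [load 22/35]
  9 → shelf 1  [load 34/35]
  22 → shelf 4 (new)  [load 22/35]
  10 → shelf 3  [load 32/35]
  11 → shelf 4  [load 33/35]
  9 → shelf 5 (new)  [load 9/35]
  25 → shelf 5  [load 34/35]
5 shelves opened.

5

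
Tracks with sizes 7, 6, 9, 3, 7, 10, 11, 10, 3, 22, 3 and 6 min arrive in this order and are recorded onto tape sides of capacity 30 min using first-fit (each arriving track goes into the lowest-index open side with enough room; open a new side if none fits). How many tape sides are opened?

  7 → side 1 (new)  [load 7/30]
  6 → side 1  [load 13/30]
  9 → side 1  [load 22/30]
  3 → side 1  [load 25/30]
  7 → side 2 (new)  [load 7/30]
  10 → side 2  [load 17/30]
  11 → side 2  [load 28/30]
  10 → side 3 (new)  [load 10/30]
  3 → side 1  [load 28/30]
  22 → side 4 (new)  [load 22/30]
  3 → side 3  [load 13/30]
  6 → side 3  [load 19/30]
4 tape sides opened.

4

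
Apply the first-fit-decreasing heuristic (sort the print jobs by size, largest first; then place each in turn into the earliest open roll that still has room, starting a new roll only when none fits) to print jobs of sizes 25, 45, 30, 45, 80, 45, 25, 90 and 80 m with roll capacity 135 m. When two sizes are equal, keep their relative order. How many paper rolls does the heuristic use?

4

Sorted descending: 90, 80, 80, 45, 45, 45, 30, 25, 25.
  90 → roll 1 (new)  [load 90/135]
  80 → roll 2 (new)  [load 80/135]
  80 → roll 3 (new)  [load 80/135]
  45 → roll 1  [load 135/135]
  45 → roll 2  [load 125/135]
  45 → roll 3  [load 125/135]
  30 → roll 4 (new)  [load 30/135]
  25 → roll 4  [load 55/135]
  25 → roll 4  [load 80/135]
4 paper rolls opened.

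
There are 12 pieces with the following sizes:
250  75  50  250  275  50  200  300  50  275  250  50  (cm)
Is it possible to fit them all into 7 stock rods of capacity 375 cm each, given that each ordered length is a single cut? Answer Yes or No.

Yes

A valid assignment using 7 stock rods:
  stock rod 1: 300 + 75 = 375
  stock rod 2: 275 + 50 + 50 = 375
  stock rod 3: 275 + 50 + 50 = 375
  stock rod 4: 250 = 250
  stock rod 5: 250 = 250
  stock rod 6: 250 = 250
  stock rod 7: 200 = 200
Every load is within 375 cm, so 7 stock rods suffice.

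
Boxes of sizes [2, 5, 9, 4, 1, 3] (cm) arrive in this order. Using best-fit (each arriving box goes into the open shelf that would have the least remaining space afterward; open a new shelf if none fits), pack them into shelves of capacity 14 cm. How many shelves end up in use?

2

  2 → shelf 1 (new)  [load 2/14]
  5 → shelf 1  [load 7/14]
  9 → shelf 2 (new)  [load 9/14]
  4 → shelf 2  [load 13/14]
  1 → shelf 2  [load 14/14]
  3 → shelf 1  [load 10/14]
2 shelves opened.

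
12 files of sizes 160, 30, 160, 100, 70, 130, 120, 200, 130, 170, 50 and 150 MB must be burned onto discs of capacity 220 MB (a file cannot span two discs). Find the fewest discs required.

Total = 200 + 170 + 160 + 160 + 150 + 130 + 130 + 120 + 100 + 70 + 50 + 30 = 1470 MB.
Lower bound: ⌈1470/220⌉ = 7 discs.
Also, 8 files each exceed 110 MB, and no two of those can share a disc, so at least 8 discs are needed.
A packing using 8 discs:
  disc 1: 200 = 200
  disc 2: 170 + 50 = 220
  disc 3: 160 + 30 = 190
  disc 4: 160 = 160
  disc 5: 150 + 70 = 220
  disc 6: 130 = 130
  disc 7: 130 = 130
  disc 8: 120 + 100 = 220
This matches the lower bound, so 8 is optimal.

8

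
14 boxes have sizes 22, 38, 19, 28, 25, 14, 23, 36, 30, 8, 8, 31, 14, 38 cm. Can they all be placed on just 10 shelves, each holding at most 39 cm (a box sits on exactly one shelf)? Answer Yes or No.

Yes

A valid assignment using 10 shelves:
  shelf 1: 38 = 38
  shelf 2: 38 = 38
  shelf 3: 36 = 36
  shelf 4: 31 + 8 = 39
  shelf 5: 30 + 8 = 38
  shelf 6: 28 = 28
  shelf 7: 25 + 14 = 39
  shelf 8: 23 + 14 = 37
  shelf 9: 22 = 22
  shelf 10: 19 = 19
Every load is within 39 cm, so 10 shelves suffice.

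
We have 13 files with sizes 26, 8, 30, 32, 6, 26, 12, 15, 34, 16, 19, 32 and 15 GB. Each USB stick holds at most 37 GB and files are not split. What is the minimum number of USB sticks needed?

9

Total = 34 + 32 + 32 + 30 + 26 + 26 + 19 + 16 + 15 + 15 + 12 + 8 + 6 = 271 GB.
Lower bound: ⌈271/37⌉ = 8 USB sticks.
A packing using 9 USB sticks:
  USB stick 1: 34 = 34
  USB stick 2: 32 = 32
  USB stick 3: 32 = 32
  USB stick 4: 30 + 6 = 36
  USB stick 5: 26 + 8 = 34
  USB stick 6: 26 = 26
  USB stick 7: 19 + 16 = 35
  USB stick 8: 15 + 15 = 30
  USB stick 9: 12 = 12
No arrangement into 8 USB sticks stays within capacity, so 9 is optimal.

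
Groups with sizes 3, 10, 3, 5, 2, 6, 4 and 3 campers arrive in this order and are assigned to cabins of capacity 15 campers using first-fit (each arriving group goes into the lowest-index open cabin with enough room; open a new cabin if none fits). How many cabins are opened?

3

  3 → cabin 1 (new)  [load 3/15]
  10 → cabin 1  [load 13/15]
  3 → cabin 2 (new)  [load 3/15]
  5 → cabin 2  [load 8/15]
  2 → cabin 1  [load 15/15]
  6 → cabin 2  [load 14/15]
  4 → cabin 3 (new)  [load 4/15]
  3 → cabin 3  [load 7/15]
3 cabins opened.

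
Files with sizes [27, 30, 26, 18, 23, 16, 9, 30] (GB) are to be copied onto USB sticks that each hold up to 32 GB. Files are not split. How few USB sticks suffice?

Total = 30 + 30 + 27 + 26 + 23 + 18 + 16 + 9 = 179 GB.
Lower bound: ⌈179/32⌉ = 6 USB sticks.
A packing using 7 USB sticks:
  USB stick 1: 30 = 30
  USB stick 2: 30 = 30
  USB stick 3: 27 = 27
  USB stick 4: 26 = 26
  USB stick 5: 23 + 9 = 32
  USB stick 6: 18 = 18
  USB stick 7: 16 = 16
No arrangement into 6 USB sticks stays within capacity, so 7 is optimal.

7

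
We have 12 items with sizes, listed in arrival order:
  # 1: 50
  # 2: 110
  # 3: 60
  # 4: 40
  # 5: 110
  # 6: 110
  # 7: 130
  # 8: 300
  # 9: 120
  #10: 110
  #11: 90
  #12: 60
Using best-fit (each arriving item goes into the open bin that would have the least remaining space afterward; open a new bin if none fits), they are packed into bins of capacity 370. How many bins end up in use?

  50 → bin 1 (new)  [load 50/370]
  110 → bin 1  [load 160/370]
  60 → bin 1  [load 220/370]
  40 → bin 1  [load 260/370]
  110 → bin 1  [load 370/370]
  110 → bin 2 (new)  [load 110/370]
  130 → bin 2  [load 240/370]
  300 → bin 3 (new)  [load 300/370]
  120 → bin 2  [load 360/370]
  110 → bin 4 (new)  [load 110/370]
  90 → bin 4  [load 200/370]
  60 → bin 3  [load 360/370]
4 bins opened.

4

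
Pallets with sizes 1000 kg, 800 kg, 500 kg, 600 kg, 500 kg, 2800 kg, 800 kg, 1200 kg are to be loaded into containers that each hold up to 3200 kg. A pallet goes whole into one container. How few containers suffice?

Total = 2800 + 1200 + 1000 + 800 + 800 + 600 + 500 + 500 = 8200 kg.
Lower bound: ⌈8200/3200⌉ = 3 containers.
A packing using 3 containers:
  container 1: 2800 = 2800
  container 2: 1200 + 1000 + 800 = 3000
  container 3: 800 + 600 + 500 + 500 = 2400
This matches the lower bound, so 3 is optimal.

3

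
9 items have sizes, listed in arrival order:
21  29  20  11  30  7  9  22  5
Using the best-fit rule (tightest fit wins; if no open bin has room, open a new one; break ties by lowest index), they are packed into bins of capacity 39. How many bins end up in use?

  21 → bin 1 (new)  [load 21/39]
  29 → bin 2 (new)  [load 29/39]
  20 → bin 3 (new)  [load 20/39]
  11 → bin 1  [load 32/39]
  30 → bin 4 (new)  [load 30/39]
  7 → bin 1  [load 39/39]
  9 → bin 4  [load 39/39]
  22 → bin 5 (new)  [load 22/39]
  5 → bin 2  [load 34/39]
5 bins opened.

5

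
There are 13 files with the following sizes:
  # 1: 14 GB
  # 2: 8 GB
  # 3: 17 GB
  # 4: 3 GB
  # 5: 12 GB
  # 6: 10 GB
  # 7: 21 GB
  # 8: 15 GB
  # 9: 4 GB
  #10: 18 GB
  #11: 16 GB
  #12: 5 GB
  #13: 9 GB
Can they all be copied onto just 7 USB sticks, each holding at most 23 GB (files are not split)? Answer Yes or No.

A valid assignment using 7 USB sticks:
  USB stick 1: 21 = 21
  USB stick 2: 18 + 5 = 23
  USB stick 3: 17 + 4 = 21
  USB stick 4: 16 + 3 = 19
  USB stick 5: 15 + 8 = 23
  USB stick 6: 14 + 9 = 23
  USB stick 7: 12 + 10 = 22
Every load is within 23 GB, so 7 USB sticks suffice.

Yes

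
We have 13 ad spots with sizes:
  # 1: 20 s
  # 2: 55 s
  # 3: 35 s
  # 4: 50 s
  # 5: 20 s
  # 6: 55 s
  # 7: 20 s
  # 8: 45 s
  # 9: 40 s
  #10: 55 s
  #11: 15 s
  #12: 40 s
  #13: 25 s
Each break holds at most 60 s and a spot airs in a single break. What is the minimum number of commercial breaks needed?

9

Total = 55 + 55 + 55 + 50 + 45 + 40 + 40 + 35 + 25 + 20 + 20 + 20 + 15 = 475 s.
Lower bound: ⌈475/60⌉ = 8 commercial breaks.
A packing using 9 commercial breaks:
  break 1: 55 = 55
  break 2: 55 = 55
  break 3: 55 = 55
  break 4: 50 = 50
  break 5: 45 + 15 = 60
  break 6: 40 + 20 = 60
  break 7: 40 + 20 = 60
  break 8: 35 + 25 = 60
  break 9: 20 = 20
No arrangement into 8 commercial breaks stays within capacity, so 9 is optimal.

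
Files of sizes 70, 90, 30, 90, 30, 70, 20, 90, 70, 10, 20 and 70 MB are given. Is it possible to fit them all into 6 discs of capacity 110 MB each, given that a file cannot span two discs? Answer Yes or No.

No

Total = 660 MB; ⌈660/110⌉ = 6.
7 files each exceed half the capacity and cannot share a disc, forcing at least 7 discs.
At least 7 discs are required, but only 6 are allowed.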